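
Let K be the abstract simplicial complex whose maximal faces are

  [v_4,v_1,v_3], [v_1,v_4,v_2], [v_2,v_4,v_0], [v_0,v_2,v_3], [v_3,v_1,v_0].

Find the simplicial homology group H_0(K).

H_0 ≅ Z.

K has 5 vertices, 10 edges, 5 triangles.
rank ∂_0 = 0, rank ∂_1 = 4 ⇒ b_0 = 5 − 0 − 4 = 1; all invariant factors of ∂_1 are 1 so no torsion. So H_0 ≅ Z.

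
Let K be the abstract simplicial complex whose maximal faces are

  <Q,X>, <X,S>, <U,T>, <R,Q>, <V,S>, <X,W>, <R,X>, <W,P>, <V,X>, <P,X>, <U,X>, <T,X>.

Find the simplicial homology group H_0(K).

Fix the vertex order P < Q < R < S < T < U < V < W < X and write every simplex with vertices in increasing order. Then dim K = 1 and the simplices of K are:

  0-simplices (9): P, Q, R, S, T, U, V, W, X
  1-simplices (12): PW, PX, QR, QX, RX, SV, SX, TU, TX, UX, VX, WX

Hence C_0 ≅ Z^9, C_1 ≅ Z^12.

Boundary ∂_1: C_1 → C_0 is given by ∂[p,q] = [q] − [p]. For instance
  ∂TU = U − T.
This gives a 9×12 integer matrix of rank 8; reducing to Smith normal form yields diagonal entries (1,1,1,1,1,1,1,1).

Computing H_k = (kernel of ∂_k) / (image of ∂_{k+1}):

  H_0: rank C_0 − rank ∂_1 = 9 − 8 = 1, and the invariant factors of ∂_1 are all 1, so H_0 = Z.

H_0 = Z.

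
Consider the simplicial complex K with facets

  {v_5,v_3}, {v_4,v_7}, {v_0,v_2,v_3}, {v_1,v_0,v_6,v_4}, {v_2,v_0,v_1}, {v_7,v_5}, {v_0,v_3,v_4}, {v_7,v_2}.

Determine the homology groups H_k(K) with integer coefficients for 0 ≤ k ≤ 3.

K has 8 vertices, 15 edges, 7 triangles, 1 3-simplex.
rank ∂_0 = 0, rank ∂_1 = 7 ⇒ b_0 = 8 − 0 − 7 = 1; all invariant factors of ∂_1 are 1 so no torsion. So H_0 ≅ Z.
rank ∂_1 = 7, rank ∂_2 = 6 ⇒ b_1 = 15 − 7 − 6 = 2; all invariant factors of ∂_2 are 1 so no torsion. So H_1 ≅ Z^2.
rank ∂_2 = 6, rank ∂_3 = 1 ⇒ b_2 = 7 − 6 − 1 = 0; all invariant factors of ∂_3 are 1 so no torsion. So H_2 ≅ 0.
rank ∂_3 = 1, rank ∂_4 = 0 ⇒ b_3 = 1 − 1 − 0 = 0. So H_3 ≅ 0.

H_0 = Z,  H_1 = Z^2,  H_2 = 0,  H_3 = 0.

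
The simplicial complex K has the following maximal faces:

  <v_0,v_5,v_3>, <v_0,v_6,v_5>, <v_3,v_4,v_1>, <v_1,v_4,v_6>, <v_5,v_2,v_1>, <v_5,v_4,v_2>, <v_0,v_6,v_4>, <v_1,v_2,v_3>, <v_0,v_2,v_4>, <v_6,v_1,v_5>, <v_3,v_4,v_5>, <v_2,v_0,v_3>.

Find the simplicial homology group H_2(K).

Order the vertices as v_0 < v_1 < v_2 < v_3 < v_4 < v_5 < v_6. Listing each simplex with vertices in this order, K has dimension 2 with simplices:

  0-simplices (7): [v_0], [v_1], [v_2], [v_3], [v_4], [v_5], [v_6]
  1-simplices (18): (18 of them)
  2-simplices (12): (12 of them)

so the chain groups are C_0 ≅ Z^7, C_1 ≅ Z^18, C_2 ≅ Z^12.

∂_1: C_1 → C_0 is given by ∂[p,q] = [q] − [p].
This gives a 7×18 integer matrix of rank 6; reducing to Smith normal form yields diagonal entries (1,1,1,1,1,1).

The boundary map ∂_2: C_2 → C_1 maps a triangle to the signed sum of its edges. For instance
  ∂[v_0,v_2,v_3] = [v_2,v_3] − [v_0,v_3] + [v_0,v_2],
  ∂[v_1,v_2,v_5] = [v_2,v_5] − [v_1,v_5] + [v_1,v_2].
This gives a 18×12 integer matrix of rank 12; reducing to Smith normal form yields diagonal entries (1,1,1,1,1,1,1,1,1,1,1,2).

Computing H_k = (kernel of ∂_k) / (image of ∂_{k+1}):

  H_2: rank ker ∂_2 − rank ∂_3 = (12 − 12) − 0 = 0, and there is no ∂_3, so H_2 ≅ 0.

H_2 ≅ 0.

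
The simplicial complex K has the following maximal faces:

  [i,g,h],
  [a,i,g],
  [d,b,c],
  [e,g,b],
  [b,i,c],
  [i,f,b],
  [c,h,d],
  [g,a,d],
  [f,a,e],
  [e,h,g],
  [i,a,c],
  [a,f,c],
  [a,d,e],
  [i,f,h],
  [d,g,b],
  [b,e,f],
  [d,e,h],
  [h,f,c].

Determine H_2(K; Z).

H_2 ≅ 0.

Fix the vertex order a < b < c < d < e < f < g < h < i and write every simplex with vertices in increasing order. Then dim K = 2 and the simplices of K are:

  0-simplices (9): a, b, c, d, e, f, g, h, i
  1-simplices (27): ac, ad, ae, af, ag, ai, bc, bd, be, bf, bg, bi, cd, cf, ch, ci, de, dg, dh, ef, eg, eh, fh, fi, gh, gi, hi
  2-simplices (18): acf, aci, ade, adg, aef, agi, bcd, bci, bdg, bef, beg, bfi, cdh, cfh, deh, egh, fhi, ghi

giving chain groups C_0 ≅ Z^9, C_1 ≅ Z^27, C_2 ≅ Z^18.

The boundary map ∂_1: C_1 → C_0 maps an edge to its endpoints' difference, ∂[p,q] = q − p. For instance
  ∂fi = i − f.
As a 9×27 matrix over Z this has rank 8, with invariant factors (1,1,1,1,1,1,1,1).

The boundary map ∂_2: C_2 → C_1 sends each 2-simplex [p,q,r] to [q,r] − [p,r] + [p,q]. For instance
  ∂egh = gh − eh + eg,
  ∂ade = de − ae + ad.
The resulting 27×18 matrix has rank 18, and its Smith normal form has invariant factors (1,1,1,1,1,1,1,1,1,1,1,1,1,1,1,1,1,2).

Now H_k = ker ∂_k / im ∂_{k+1}, so:

  H_2: rank ker ∂_2 − rank ∂_3 = (18 − 18) − 0 = 0, and there is no ∂_3, so H_2 ≅ 0.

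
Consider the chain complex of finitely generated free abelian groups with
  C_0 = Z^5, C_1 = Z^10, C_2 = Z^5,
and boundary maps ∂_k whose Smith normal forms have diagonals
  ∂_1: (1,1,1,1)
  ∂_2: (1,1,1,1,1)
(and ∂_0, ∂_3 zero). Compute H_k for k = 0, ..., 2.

H_0 = Z,  H_1 = Z,  H_2 = 0.

H_0: b_0 = 5 − 0 − 4 = 1; torsion from ∂_1 factors > 1: none. So H_0 = Z.
H_1: b_1 = 10 − 4 − 5 = 1; torsion from ∂_2 factors > 1: none. So H_1 = Z.
H_2: b_2 = 5 − 5 − 0 = 0; torsion from ∂_3 factors > 1: none. So H_2 = 0.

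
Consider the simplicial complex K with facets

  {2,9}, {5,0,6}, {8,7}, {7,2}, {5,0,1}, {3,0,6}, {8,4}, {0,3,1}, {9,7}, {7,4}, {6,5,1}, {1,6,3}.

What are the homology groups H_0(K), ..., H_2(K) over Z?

H_0 ≅ Z^2,  H_1 ≅ Z^2,  H_2 ≅ Z.

We work with the vertex ordering 0 < 1 < 2 < 3 < 4 < 5 < 6 < 7 < 8 < 9. The simplices of K, each written with vertices in increasing order, are:

  0-simplices (10): [0], [1], [2], [3], [4], [5], [6], [7], [8], [9]
  1-simplices (15): [0,1], [0,3], [0,5], [0,6], [1,3], [1,5], [1,6], [2,7], [2,9], [3,6], [4,7], [4,8], [5,6], [7,8], [7,9]
  2-simplices (6): [0,1,3], [0,1,5], [0,3,6], [0,5,6], [1,3,6], [1,5,6]

giving chain groups C_0 ≅ Z^10, C_1 ≅ Z^15, C_2 ≅ Z^6.

The boundary map ∂_1: C_1 → C_0 is given by ∂[p,q] = [q] − [p].
The resulting 10×15 matrix has rank 8, and its Smith normal form has invariant factors (1,1,1,1,1,1,1,1).

The boundary map ∂_2: C_2 → C_1 maps a triangle to the signed sum of its edges. For instance
  ∂[0,5,6] = [5,6] − [0,6] + [0,5],
  ∂[0,1,3] = [1,3] − [0,3] + [0,1].
The resulting 15×6 matrix has rank 5, and its Smith normal form has invariant factors (1,1,1,1,1).

Computing H_k = (kernel of ∂_k) / (image of ∂_{k+1}):

  H_0: rank C_0 − rank ∂_1 = 10 − 8 = 2, and the invariant factors of ∂_1 are all 1, so H_0 ≅ Z^2.
  H_1: rank ker ∂_1 − rank ∂_2 = (15 − 8) − 5 = 2, and the invariant factors of ∂_2 are all 1, so H_1 ≅ Z^2.
  H_2: rank ker ∂_2 − rank ∂_3 = (6 − 5) − 0 = 1, and there is no ∂_3, so H_2 ≅ Z.

(K is a triangulation of the disjoint union of the 2-sphere S^2 and a wedge of 2 circles.)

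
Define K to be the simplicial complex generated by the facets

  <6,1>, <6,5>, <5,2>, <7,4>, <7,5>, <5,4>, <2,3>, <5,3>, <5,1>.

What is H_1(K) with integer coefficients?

H_1 = Z^3.

Take the total order 1 < 2 < 3 < 4 < 5 < 6 < 7 on the vertex set. Then K (dimension 1) consists of the simplices:

  0-simplices (7): [1], [2], [3], [4], [5], [6], [7]
  1-simplices (9): [1,5], [1,6], [2,3], [2,5], [3,5], [4,5], [4,7], [5,6], [5,7]

so the chain groups are C_0 ≅ Z^7, C_1 ≅ Z^9.

The boundary map ∂_1: C_1 → C_0 maps an edge to its endpoints' difference, ∂[p,q] = q − p. For instance
  ∂[1,5] = [5] − [1].
As a 7×9 matrix over Z this has rank 6, with invariant factors (1,1,1,1,1,1).

Now H_k = ker ∂_k / im ∂_{k+1}, so:

  H_1: rank ker ∂_1 − rank ∂_2 = (9 − 6) − 0 = 3, and there is no ∂_2, so H_1 ≅ Z^3.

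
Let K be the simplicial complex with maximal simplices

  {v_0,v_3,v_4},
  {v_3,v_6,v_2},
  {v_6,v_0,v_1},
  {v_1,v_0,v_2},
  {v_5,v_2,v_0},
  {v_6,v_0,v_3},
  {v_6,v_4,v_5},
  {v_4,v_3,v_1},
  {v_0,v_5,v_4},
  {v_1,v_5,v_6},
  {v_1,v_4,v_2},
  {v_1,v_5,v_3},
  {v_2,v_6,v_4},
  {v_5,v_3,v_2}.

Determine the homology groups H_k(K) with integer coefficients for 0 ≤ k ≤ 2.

H_0 = Z,  H_1 = Z^2,  H_2 = Z.

We work with the vertex ordering v_0 < v_1 < v_2 < v_3 < v_4 < v_5 < v_6. The simplices of K, each written with vertices in increasing order, are:

  0-simplices (7): [v_0], [v_1], [v_2], [v_3], [v_4], [v_5], [v_6]
  1-simplices (21): (21 of them)
  2-simplices (14): (14 of them)

giving chain groups C_0 ≅ Z^7, C_1 ≅ Z^21, C_2 ≅ Z^14.

Boundary ∂_1: C_1 → C_0 maps an edge to its endpoints' difference, ∂[p,q] = q − p. For instance
  ∂[v_2,v_5] = [v_5] − [v_2].
As a 7×21 matrix over Z this has rank 6, with invariant factors (1,1,1,1,1,1).

The boundary map ∂_2: C_2 → C_1 maps a triangle to the signed sum of its edges. For instance
  ∂[v_0,v_1,v_2] = [v_1,v_2] − [v_0,v_2] + [v_0,v_1],
  ∂[v_1,v_3,v_4] = [v_3,v_4] − [v_1,v_4] + [v_1,v_3].
The 21×14 boundary matrix has rank 13 and Smith normal form diag(1,1,1,1,1,1,1,1,1,1,1,1,1).

Computing H_k = (kernel of ∂_k) / (image of ∂_{k+1}):

  H_0: rank C_0 − rank ∂_1 = 7 − 6 = 1, and the invariant factors of ∂_1 are all 1, so H_0 ≅ Z.
  H_1: rank ker ∂_1 − rank ∂_2 = (21 − 6) − 13 = 2, and the invariant factors of ∂_2 are all 1, so H_1 ≅ Z^2.
  H_2: rank ker ∂_2 − rank ∂_3 = (14 − 13) − 0 = 1, and there is no ∂_3, so H_2 ≅ Z.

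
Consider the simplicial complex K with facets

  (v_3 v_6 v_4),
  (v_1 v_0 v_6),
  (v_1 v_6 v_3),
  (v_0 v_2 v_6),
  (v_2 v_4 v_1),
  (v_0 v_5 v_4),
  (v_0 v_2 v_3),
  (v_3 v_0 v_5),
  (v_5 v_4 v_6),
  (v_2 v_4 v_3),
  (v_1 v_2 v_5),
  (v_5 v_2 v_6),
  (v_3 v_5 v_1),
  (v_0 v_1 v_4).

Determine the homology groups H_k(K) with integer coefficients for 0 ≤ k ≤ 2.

H_0 = Z,  H_1 = Z^2,  H_2 = Z.

Order the vertices as v_0 < v_1 < v_2 < v_3 < v_4 < v_5 < v_6. Listing each simplex with vertices in this order, K has dimension 2 with simplices:

  0-simplices (7): [v_0], [v_1], [v_2], [v_3], [v_4], [v_5], [v_6]
  1-simplices (21): (21 of them)
  2-simplices (14): (14 of them)

Hence C_0 ≅ Z^7, C_1 ≅ Z^21, C_2 ≅ Z^14.

The boundary map ∂_1: C_1 → C_0 sends each edge [p,q] (with p < q) to q − p.
This gives a 7×21 integer matrix of rank 6; reducing to Smith normal form yields diagonal entries (1,1,1,1,1,1).

Boundary ∂_2: C_2 → C_1 acts by ∂[p,q,r] = [q,r] − [p,r] + [p,q]. For instance
  ∂[v_2,v_5,v_6] = [v_5,v_6] − [v_2,v_6] + [v_2,v_5],
  ∂[v_2,v_3,v_4] = [v_3,v_4] − [v_2,v_4] + [v_2,v_3].
The 21×14 boundary matrix has rank 13 and Smith normal form diag(1,1,1,1,1,1,1,1,1,1,1,1,1).

Computing H_k = (kernel of ∂_k) / (image of ∂_{k+1}):

  H_0: rank C_0 − rank ∂_1 = 7 − 6 = 1, and the invariant factors of ∂_1 are all 1, so H_0 ≅ Z.
  H_1: rank ker ∂_1 − rank ∂_2 = (21 − 6) − 13 = 2, and the invariant factors of ∂_2 are all 1, so H_1 ≅ Z^2.
  H_2: rank ker ∂_2 − rank ∂_3 = (14 − 13) − 0 = 1, and there is no ∂_3, so H_2 ≅ Z.

(K is a triangulation of the torus T^2.)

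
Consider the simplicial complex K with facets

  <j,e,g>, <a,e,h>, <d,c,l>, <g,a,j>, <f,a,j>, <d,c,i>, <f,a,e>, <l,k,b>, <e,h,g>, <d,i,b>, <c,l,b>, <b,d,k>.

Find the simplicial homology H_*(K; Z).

H_0 ≅ Z^2,  H_1 ≅ Z^2,  H_2 = 0.

Fix the vertex order a < b < c < d < e < f < g < h < i < j < k < l and write every simplex with vertices in increasing order. Then dim K = 2 and the simplices of K are:

  0-simplices (12): a, b, c, d, e, f, g, h, i, j, k, l
  1-simplices (24): ae, af, ag, ah, aj, bc, bd, bi, bk, bl, cd, ci, cl, di, dk, dl, ef, eg, eh, ej, fj, gh, gj, kl
  2-simplices (12): aef, aeh, afj, agj, bcl, bdi, bdk, bkl, cdi, cdl, egh, egj

so the chain groups are C_0 ≅ Z^12, C_1 ≅ Z^24, C_2 ≅ Z^12.

∂_1: C_1 → C_0 is given by ∂[p,q] = [q] − [p]. For instance
  ∂af = f − a.
As a 12×24 matrix over Z this has rank 10, with invariant factors (1,1,1,1,1,1,1,1,1,1).

The boundary map ∂_2: C_2 → C_1 sends each 2-simplex [p,q,r] to [q,r] − [p,r] + [p,q]. For instance
  ∂agj = gj − aj + ag,
  ∂bkl = kl − bl + bk.
As a 24×12 matrix over Z this has rank 12, with invariant factors (1,1,1,1,1,1,1,1,1,1,1,1).

Now H_k = ker ∂_k / im ∂_{k+1}, so:

  H_0: rank C_0 − rank ∂_1 = 12 − 10 = 2, and the invariant factors of ∂_1 are all 1, so H_0 = Z^2.
  H_1: rank ker ∂_1 − rank ∂_2 = (24 − 10) − 12 = 2, and the invariant factors of ∂_2 are all 1, so H_1 = Z^2.
  H_2: rank ker ∂_2 − rank ∂_3 = (12 − 12) − 0 = 0, and there is no ∂_3, so H_2 = 0.

As a check, the Euler characteristic is 12 − 24 + 12 = 0, which agrees with 2 − 2 + 0 = 0.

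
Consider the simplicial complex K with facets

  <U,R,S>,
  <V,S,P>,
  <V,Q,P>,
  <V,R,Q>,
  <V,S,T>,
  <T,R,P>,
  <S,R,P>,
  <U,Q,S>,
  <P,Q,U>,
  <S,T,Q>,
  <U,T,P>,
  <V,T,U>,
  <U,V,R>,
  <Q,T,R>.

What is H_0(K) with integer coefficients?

H_0 ≅ Z.

Take the total order P < Q < R < S < T < U < V on the vertex set. Then K (dimension 2) consists of the simplices:

  0-simplices (7): P, Q, R, S, T, U, V
  1-simplices (21): PQ, PR, PS, PT, PU, PV, QR, QS, QT, QU, QV, RS, RT, RU, RV, ST, SU, SV, TU, TV, UV
  2-simplices (14): PQU, PQV, PRS, PRT, PSV, PTU, QRT, QRV, QST, QSU, RSU, RUV, STV, TUV

giving chain groups C_0 ≅ Z^7, C_1 ≅ Z^21, C_2 ≅ Z^14.

Boundary ∂_1: C_1 → C_0 maps an edge to its endpoints' difference, ∂[p,q] = q − p.
This gives a 7×21 integer matrix of rank 6; reducing to Smith normal form yields diagonal entries (1,1,1,1,1,1).

Boundary ∂_2: C_2 → C_1 maps a triangle to the signed sum of its edges. For instance
  ∂QRV = RV − QV + QR,
  ∂QSU = SU − QU + QS.
This gives a 21×14 integer matrix of rank 13; reducing to Smith normal form yields diagonal entries (1,1,1,1,1,1,1,1,1,1,1,1,1).

Now H_k = ker ∂_k / im ∂_{k+1}, so:

  H_0: rank C_0 − rank ∂_1 = 7 − 6 = 1, and the invariant factors of ∂_1 are all 1, so H_0 = Z.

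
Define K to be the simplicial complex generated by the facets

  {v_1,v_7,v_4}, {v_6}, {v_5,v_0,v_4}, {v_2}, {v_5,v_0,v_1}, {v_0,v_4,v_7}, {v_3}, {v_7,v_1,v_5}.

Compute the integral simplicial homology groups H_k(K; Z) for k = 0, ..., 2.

H_0 ≅ Z^4,  H_1 ≅ Z,  H_2 = 0.

Fix the vertex order v_0 < v_1 < v_2 < v_3 < v_4 < v_5 < v_6 < v_7 and write every simplex with vertices in increasing order. Then dim K = 2 and the simplices of K are:

  0-simplices (8): [v_0], [v_1], [v_2], [v_3], [v_4], [v_5], [v_6], [v_7]
  1-simplices (10): [v_0,v_1], [v_0,v_4], [v_0,v_5], [v_0,v_7], [v_1,v_4], [v_1,v_5], [v_1,v_7], [v_4,v_5], [v_4,v_7], [v_5,v_7]
  2-simplices (5): [v_0,v_1,v_5], [v_0,v_4,v_5], [v_0,v_4,v_7], [v_1,v_4,v_7], [v_1,v_5,v_7]

giving chain groups C_0 ≅ Z^8, C_1 ≅ Z^10, C_2 ≅ Z^5.

The boundary map ∂_1: C_1 → C_0 maps an edge to its endpoints' difference, ∂[p,q] = q − p. For instance
  ∂[v_0,v_7] = [v_7] − [v_0].
This gives a 8×10 integer matrix of rank 4; reducing to Smith normal form yields diagonal entries (1,1,1,1).

∂_2: C_2 → C_1 acts by ∂[p,q,r] = [q,r] − [p,r] + [p,q]. For instance
  ∂[v_0,v_1,v_5] = [v_1,v_5] − [v_0,v_5] + [v_0,v_1],
  ∂[v_0,v_4,v_7] = [v_4,v_7] − [v_0,v_7] + [v_0,v_4].
The 10×5 boundary matrix has rank 5 and Smith normal form diag(1,1,1,1,1).

Reading off H_k = ker ∂_k / im ∂_{k+1}:

  H_0: rank C_0 − rank ∂_1 = 8 − 4 = 4, and the invariant factors of ∂_1 are all 1, so H_0 = Z^4.
  H_1: rank ker ∂_1 − rank ∂_2 = (10 − 4) − 5 = 1, and the invariant factors of ∂_2 are all 1, so H_1 = Z.
  H_2: rank ker ∂_2 − rank ∂_3 = (5 − 5) − 0 = 0, and there is no ∂_3, so H_2 = 0.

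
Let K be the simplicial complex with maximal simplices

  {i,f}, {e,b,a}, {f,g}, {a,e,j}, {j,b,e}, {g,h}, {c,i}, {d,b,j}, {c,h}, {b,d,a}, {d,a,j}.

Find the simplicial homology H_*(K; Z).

H_0 = Z^2,  H_1 = Z,  H_2 = Z.

We work with the vertex ordering a < b < c < d < e < f < g < h < i < j. The simplices of K, each written with vertices in increasing order, are:

  0-simplices (10): a, b, c, d, e, f, g, h, i, j
  1-simplices (14): ab, ad, ae, aj, bd, be, bj, ch, ci, dj, ej, fg, fi, gh
  2-simplices (6): abd, abe, adj, aej, bdj, bej

Hence C_0 ≅ Z^10, C_1 ≅ Z^14, C_2 ≅ Z^6.

∂_1: C_1 → C_0 maps an edge to its endpoints' difference, ∂[p,q] = q − p. For instance
  ∂ci = i − c.
This gives a 10×14 integer matrix of rank 8; reducing to Smith normal form yields diagonal entries (1,1,1,1,1,1,1,1).

∂_2: C_2 → C_1 acts by ∂[p,q,r] = [q,r] − [p,r] + [p,q]. For instance
  ∂aej = ej − aj + ae,
  ∂adj = dj − aj + ad.
This gives a 14×6 integer matrix of rank 5; reducing to Smith normal form yields diagonal entries (1,1,1,1,1).

Reading off H_k = ker ∂_k / im ∂_{k+1}:

  H_0: rank C_0 − rank ∂_1 = 10 − 8 = 2, and the invariant factors of ∂_1 are all 1, so H_0 = Z^2.
  H_1: rank ker ∂_1 − rank ∂_2 = (14 − 8) − 5 = 1, and the invariant factors of ∂_2 are all 1, so H_1 = Z.
  H_2: rank ker ∂_2 − rank ∂_3 = (6 − 5) − 0 = 1, and there is no ∂_3, so H_2 = Z.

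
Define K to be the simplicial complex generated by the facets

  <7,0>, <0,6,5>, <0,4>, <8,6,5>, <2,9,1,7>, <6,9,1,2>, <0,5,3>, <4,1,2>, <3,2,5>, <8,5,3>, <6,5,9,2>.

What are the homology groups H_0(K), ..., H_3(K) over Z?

Order the vertices as 0 < 1 < 2 < 3 < 4 < 5 < 6 < 7 < 8 < 9. Listing each simplex with vertices in this order, K has dimension 3 with simplices:

  0-simplices (10): [0], [1], [2], [3], [4], [5], [6], [7], [8], [9]
  1-simplices (24): (24 of them)
  2-simplices (16): [0,3,5], [0,5,6], [1,2,4], [1,2,6], [1,2,7], [1,2,9], [1,6,9], [1,7,9], [2,3,5], [2,5,6], [2,5,9], [2,6,9], [2,7,9], [3,5,8], [5,6,8], [5,6,9]
  3-simplices (3): [1,2,6,9], [1,2,7,9], [2,5,6,9]

so the chain groups are C_0 ≅ Z^10, C_1 ≅ Z^24, C_2 ≅ Z^16, C_3 ≅ Z^3.

Boundary ∂_1: C_1 → C_0 maps an edge to its endpoints' difference, ∂[p,q] = q − p. For instance
  ∂[5,6] = [6] − [5].
As a 10×24 matrix over Z this has rank 9, with invariant factors (1,1,1,1,1,1,1,1,1).

Boundary ∂_2: C_2 → C_1 sends each 2-simplex [p,q,r] to [q,r] − [p,r] + [p,q]. For instance
  ∂[1,2,4] = [2,4] − [1,4] + [1,2],
  ∂[2,5,9] = [5,9] − [2,9] + [2,5].
As a 24×16 matrix over Z this has rank 13, with invariant factors (1,1,1,1,1,1,1,1,1,1,1,1,1).

∂_3: C_3 → C_2 sends each 3-simplex σ to the alternating sum Σ_i (−1)^i (σ with its i-th vertex removed). For instance
  ∂[2,5,6,9] = [5,6,9] − [2,6,9] + [2,5,9] − [2,5,6],
  ∂[1,2,7,9] = [2,7,9] − [1,7,9] + [1,2,9] − [1,2,7].
The 16×3 boundary matrix has rank 3 and Smith normal form diag(1,1,1).

Now H_k = ker ∂_k / im ∂_{k+1}, so:

  H_0: rank C_0 − rank ∂_1 = 10 − 9 = 1, and the invariant factors of ∂_1 are all 1, so H_0 ≅ Z.
  H_1: rank ker ∂_1 − rank ∂_2 = (24 − 9) − 13 = 2, and the invariant factors of ∂_2 are all 1, so H_1 ≅ Z^2.
  H_2: rank ker ∂_2 − rank ∂_3 = (16 − 13) − 3 = 0, and the invariant factors of ∂_3 are all 1, so H_2 ≅ 0.
  H_3: rank ker ∂_3 − rank ∂_4 = (3 − 3) − 0 = 0, and there is no ∂_4, so H_3 ≅ 0.

H_0 = Z,  H_1 = Z^2,  H_2 = 0,  H_3 = 0.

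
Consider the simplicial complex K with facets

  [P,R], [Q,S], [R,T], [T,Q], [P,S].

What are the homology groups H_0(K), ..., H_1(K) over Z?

We work with the vertex ordering P < Q < R < S < T. The simplices of K, each written with vertices in increasing order, are:

  0-simplices (5): P, Q, R, S, T
  1-simplices (5): PR, PS, QS, QT, RT

so the chain groups are C_0 ≅ Z^5, C_1 ≅ Z^5.

Boundary ∂_1: C_1 → C_0 maps an edge to its endpoints' difference, ∂[p,q] = q − p. For instance
  ∂QT = T − Q.
The 5×5 boundary matrix has rank 4 and Smith normal form diag(1,1,1,1).

Reading off H_k = ker ∂_k / im ∂_{k+1}:

  H_0: rank C_0 − rank ∂_1 = 5 − 4 = 1, and the invariant factors of ∂_1 are all 1, so H_0 = Z.
  H_1: rank ker ∂_1 − rank ∂_2 = (5 − 4) − 0 = 1, and there is no ∂_2, so H_1 = Z.

(K is a triangulation of the circle S^1.)

H_0 = Z,  H_1 = Z.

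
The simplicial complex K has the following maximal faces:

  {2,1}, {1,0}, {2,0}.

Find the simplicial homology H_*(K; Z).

H_0 = Z,  H_1 = Z.

Take the total order 0 < 1 < 2 on the vertex set. Then K (dimension 1) consists of the simplices:

  0-simplices (3): [0], [1], [2]
  1-simplices (3): [0,1], [0,2], [1,2]

so the chain groups are C_0 ≅ Z^3, C_1 ≅ Z^3.

∂_1: C_1 → C_0 maps an edge to its endpoints' difference, ∂[p,q] = q − p. For instance
  ∂[0,1] = [1] − [0].
The resulting 3×3 matrix has rank 2, and its Smith normal form has invariant factors (1,1).

Reading off H_k = ker ∂_k / im ∂_{k+1}:

  H_0: rank C_0 − rank ∂_1 = 3 − 2 = 1, and the invariant factors of ∂_1 are all 1, so H_0 ≅ Z.
  H_1: rank ker ∂_1 − rank ∂_2 = (3 − 2) − 0 = 1, and there is no ∂_2, so H_1 ≅ Z.

As a check, the Euler characteristic is 3 − 3 = 0, which agrees with 1 − 1 = 0.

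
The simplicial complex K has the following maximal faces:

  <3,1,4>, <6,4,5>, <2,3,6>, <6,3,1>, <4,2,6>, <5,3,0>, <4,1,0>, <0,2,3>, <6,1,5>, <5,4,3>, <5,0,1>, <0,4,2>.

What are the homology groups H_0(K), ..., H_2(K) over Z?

H_0 ≅ Z,  H_1 ≅ Z/2Z,  H_2 = 0.

Take the total order 0 < 1 < 2 < 3 < 4 < 5 < 6 on the vertex set. Then K (dimension 2) consists of the simplices:

  0-simplices (7): [0], [1], [2], [3], [4], [5], [6]
  1-simplices (18): [0,1], [0,2], [0,3], [0,4], [0,5], [1,3], [1,4], [1,5], [1,6], [2,3], [2,4], [2,6], [3,4], [3,5], [3,6], [4,5], [4,6], [5,6]
  2-simplices (12): [0,1,4], [0,1,5], [0,2,3], [0,2,4], [0,3,5], [1,3,4], [1,3,6], [1,5,6], [2,3,6], [2,4,6], [3,4,5], [4,5,6]

Hence C_0 ≅ Z^7, C_1 ≅ Z^18, C_2 ≅ Z^12.

∂_1: C_1 → C_0 maps an edge to its endpoints' difference, ∂[p,q] = q − p. For instance
  ∂[4,6] = [6] − [4].
The 7×18 boundary matrix has rank 6 and Smith normal form diag(1,1,1,1,1,1).

The boundary map ∂_2: C_2 → C_1 maps a triangle to the signed sum of its edges. For instance
  ∂[2,3,6] = [3,6] − [2,6] + [2,3],
  ∂[3,4,5] = [4,5] − [3,5] + [3,4].
This gives a 18×12 integer matrix of rank 12; reducing to Smith normal form yields diagonal entries (1,1,1,1,1,1,1,1,1,1,1,2).

Computing H_k = (kernel of ∂_k) / (image of ∂_{k+1}):

  H_0: rank C_0 − rank ∂_1 = 7 − 6 = 1, and the invariant factors of ∂_1 are all 1, so H_0 ≅ Z.
  H_1: rank ker ∂_1 − rank ∂_2 = (18 − 6) − 12 = 0, and ∂_2 has invariant factor 2 > 1, so H_1 ≅ Z/2Z.
  H_2: rank ker ∂_2 − rank ∂_3 = (12 − 12) − 0 = 0, and there is no ∂_3, so H_2 ≅ 0.

(K is a triangulation of the real projective plane RP^2.)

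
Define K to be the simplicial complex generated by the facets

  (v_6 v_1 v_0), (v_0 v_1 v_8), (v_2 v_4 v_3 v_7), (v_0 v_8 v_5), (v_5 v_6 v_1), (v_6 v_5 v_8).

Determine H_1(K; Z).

H_1 ≅ Z.

Fix the vertex order v_0 < v_1 < v_2 < v_3 < v_4 < v_5 < v_6 < v_7 < v_8 and write every simplex with vertices in increasing order. Then dim K = 3 and the simplices of K are:

  0-simplices (9): [v_0], [v_1], [v_2], [v_3], [v_4], [v_5], [v_6], [v_7], [v_8]
  1-simplices (16): (16 of them)
  2-simplices (9): [v_0,v_1,v_6], [v_0,v_1,v_8], [v_0,v_5,v_8], [v_1,v_5,v_6], [v_2,v_3,v_4], [v_2,v_3,v_7], [v_2,v_4,v_7], [v_3,v_4,v_7], [v_5,v_6,v_8]
  3-simplices (1): [v_2,v_3,v_4,v_7]

so the chain groups are C_0 ≅ Z^9, C_1 ≅ Z^16, C_2 ≅ Z^9, C_3 ≅ Z^1.

The boundary map ∂_1: C_1 → C_0 sends each edge [p,q] (with p < q) to q − p. For instance
  ∂[v_2,v_4] = [v_4] − [v_2].
The 9×16 boundary matrix has rank 7 and Smith normal form diag(1,1,1,1,1,1,1).

The boundary map ∂_2: C_2 → C_1 sends each 2-simplex [p,q,r] to [q,r] − [p,r] + [p,q]. For instance
  ∂[v_0,v_1,v_8] = [v_1,v_8] − [v_0,v_8] + [v_0,v_1],
  ∂[v_2,v_3,v_4] = [v_3,v_4] − [v_2,v_4] + [v_2,v_3].
The 16×9 boundary matrix has rank 8 and Smith normal form diag(1,1,1,1,1,1,1,1).

Boundary ∂_3: C_3 → C_2 sends each 3-simplex σ to the alternating sum Σ_i (−1)^i (σ with its i-th vertex removed). For instance
  ∂[v_2,v_3,v_4,v_7] = [v_3,v_4,v_7] − [v_2,v_4,v_7] + [v_2,v_3,v_7] − [v_2,v_3,v_4].
The resulting 9×1 matrix has rank 1, and its Smith normal form has invariant factors (1).

Computing H_k = (kernel of ∂_k) / (image of ∂_{k+1}):

  H_1: rank ker ∂_1 − rank ∂_2 = (16 − 7) − 8 = 1, and the invariant factors of ∂_2 are all 1, so H_1 = Z.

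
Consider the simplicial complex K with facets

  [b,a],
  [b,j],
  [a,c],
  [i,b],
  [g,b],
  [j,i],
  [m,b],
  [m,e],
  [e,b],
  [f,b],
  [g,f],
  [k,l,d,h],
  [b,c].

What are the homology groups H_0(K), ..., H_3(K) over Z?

We work with the vertex ordering a < b < c < d < e < f < g < h < i < j < k < l < m. The simplices of K, each written with vertices in increasing order, are:

  0-simplices (13): a, b, c, d, e, f, g, h, i, j, k, l, m
  1-simplices (18): ab, ac, bc, be, bf, bg, bi, bj, bm, dh, dk, dl, em, fg, hk, hl, ij, kl
  2-simplices (4): dhk, dhl, dkl, hkl
  3-simplices (1): dhkl

giving chain groups C_0 ≅ Z^13, C_1 ≅ Z^18, C_2 ≅ Z^4, C_3 ≅ Z^1.

The boundary map ∂_1: C_1 → C_0 maps an edge to its endpoints' difference, ∂[p,q] = q − p. For instance
  ∂dh = h − d.
This gives a 13×18 integer matrix of rank 11; reducing to Smith normal form yields diagonal entries (1,1,1,1,1,1,1,1,1,1,1).

Boundary ∂_2: C_2 → C_1 maps a triangle to the signed sum of its edges. For instance
  ∂dkl = kl − dl + dk,
  ∂dhl = hl − dl + dh.
As a 18×4 matrix over Z this has rank 3, with invariant factors (1,1,1).

The boundary map ∂_3: C_3 → C_2 sends each 3-simplex σ to the alternating sum Σ_i (−1)^i (σ with its i-th vertex removed). For instance
  ∂dhkl = hkl − dkl + dhl − dhk.
This gives a 4×1 integer matrix of rank 1; reducing to Smith normal form yields diagonal entries (1).

Computing H_k = (kernel of ∂_k) / (image of ∂_{k+1}):

  H_0: rank C_0 − rank ∂_1 = 13 − 11 = 2, and the invariant factors of ∂_1 are all 1, so H_0 = Z^2.
  H_1: rank ker ∂_1 − rank ∂_2 = (18 − 11) − 3 = 4, and the invariant factors of ∂_2 are all 1, so H_1 = Z^4.
  H_2: rank ker ∂_2 − rank ∂_3 = (4 − 3) − 1 = 0, and the invariant factors of ∂_3 are all 1, so H_2 = 0.
  H_3: rank ker ∂_3 − rank ∂_4 = (1 − 1) − 0 = 0, and there is no ∂_4, so H_3 = 0.

As a check, the Euler characteristic is 13 − 18 + 4 − 1 = -2, which agrees with 2 − 4 + 0 − 0 = -2.

H_0 = Z^2,  H_1 = Z^4,  H_2 = 0,  H_3 = 0.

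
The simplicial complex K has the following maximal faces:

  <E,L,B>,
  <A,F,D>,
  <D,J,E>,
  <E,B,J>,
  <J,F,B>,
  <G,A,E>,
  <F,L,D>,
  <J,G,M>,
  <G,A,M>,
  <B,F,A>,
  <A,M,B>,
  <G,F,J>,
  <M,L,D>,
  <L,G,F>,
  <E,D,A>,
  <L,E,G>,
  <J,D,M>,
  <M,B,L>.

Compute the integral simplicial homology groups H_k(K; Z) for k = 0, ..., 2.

H_0 ≅ Z,  H_1 ≅ Z^2,  H_2 ≅ Z.

Take the total order A < B < D < E < F < G < J < L < M on the vertex set. Then K (dimension 2) consists of the simplices:

  0-simplices (9): A, B, D, E, F, G, J, L, M
  1-simplices (27): AB, AD, AE, AF, AG, AM, BE, BF, BJ, BL, BM, DE, DF, DJ, DL, DM, EG, EJ, EL, FG, FJ, FL, GJ, GL, GM, JM, LM
  2-simplices (18): ABF, ABM, ADE, ADF, AEG, AGM, BEJ, BEL, BFJ, BLM, DEJ, DFL, DJM, DLM, EGL, FGJ, FGL, GJM

so the chain groups are C_0 ≅ Z^9, C_1 ≅ Z^27, C_2 ≅ Z^18.

The boundary map ∂_1: C_1 → C_0 is given by ∂[p,q] = [q] − [p].
The resulting 9×27 matrix has rank 8, and its Smith normal form has invariant factors (1,1,1,1,1,1,1,1).

Boundary ∂_2: C_2 → C_1 maps a triangle to the signed sum of its edges. For instance
  ∂BEL = EL − BL + BE,
  ∂ABF = BF − AF + AB.
This gives a 27×18 integer matrix of rank 17; reducing to Smith normal form yields diagonal entries (1,1,1,1,1,1,1,1,1,1,1,1,1,1,1,1,1).

Reading off H_k = ker ∂_k / im ∂_{k+1}:

  H_0: rank C_0 − rank ∂_1 = 9 − 8 = 1, and the invariant factors of ∂_1 are all 1, so H_0 = Z.
  H_1: rank ker ∂_1 − rank ∂_2 = (27 − 8) − 17 = 2, and the invariant factors of ∂_2 are all 1, so H_1 = Z^2.
  H_2: rank ker ∂_2 − rank ∂_3 = (18 − 17) − 0 = 1, and there is no ∂_3, so H_2 = Z.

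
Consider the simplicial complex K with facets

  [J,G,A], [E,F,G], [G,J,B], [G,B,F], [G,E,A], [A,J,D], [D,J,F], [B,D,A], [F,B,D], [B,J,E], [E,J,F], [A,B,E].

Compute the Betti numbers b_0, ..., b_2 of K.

b_0 = 1, b_1 = 0, b_2 = 0.

Order the vertices as A < B < D < E < F < G < J. Listing each simplex with vertices in this order, K has dimension 2 with simplices:

  0-simplices (7): A, B, D, E, F, G, J
  1-simplices (18): AB, AD, AE, AG, AJ, BD, BE, BF, BG, BJ, DF, DJ, EF, EG, EJ, FG, FJ, GJ
  2-simplices (12): ABD, ABE, ADJ, AEG, AGJ, BDF, BEJ, BFG, BGJ, DFJ, EFG, EFJ

giving chain groups C_0 ≅ Z^7, C_1 ≅ Z^18, C_2 ≅ Z^12.

Boundary ∂_1: C_1 → C_0 is given by ∂[p,q] = [q] − [p]. For instance
  ∂EF = F − E.
The 7×18 boundary matrix has rank 6 and Smith normal form diag(1,1,1,1,1,1).

Boundary ∂_2: C_2 → C_1 sends each 2-simplex [p,q,r] to [q,r] − [p,r] + [p,q]. For instance
  ∂ABD = BD − AD + AB,
  ∂ABE = BE − AE + AB.
The resulting 18×12 matrix has rank 12, and its Smith normal form has invariant factors (1,1,1,1,1,1,1,1,1,1,1,2).

Reading off H_k = ker ∂_k / im ∂_{k+1}:

  H_0: rank C_0 − rank ∂_1 = 7 − 6 = 1, and the invariant factors of ∂_1 are all 1, so H_0 = Z.
  H_1: rank ker ∂_1 − rank ∂_2 = (18 − 6) − 12 = 0, and ∂_2 has invariant factor 2 > 1, so H_1 = Z/2Z.
  H_2: rank ker ∂_2 − rank ∂_3 = (12 − 12) − 0 = 0, and there is no ∂_3, so H_2 = 0.

Hence the Betti numbers are b_0 = 1, b_1 = 0, b_2 = 0.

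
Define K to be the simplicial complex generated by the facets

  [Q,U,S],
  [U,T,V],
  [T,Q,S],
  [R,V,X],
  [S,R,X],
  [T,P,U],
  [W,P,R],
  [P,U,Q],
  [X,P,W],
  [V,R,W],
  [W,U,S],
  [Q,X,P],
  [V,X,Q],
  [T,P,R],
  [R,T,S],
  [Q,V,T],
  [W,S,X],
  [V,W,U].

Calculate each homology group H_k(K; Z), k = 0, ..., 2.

H_0 = Z,  H_1 = Z ⊕ Z/2Z,  H_2 = 0.

K has 9 vertices, 27 edges, 18 triangles.
rank ∂_0 = 0, rank ∂_1 = 8 ⇒ b_0 = 9 − 0 − 8 = 1; all invariant factors of ∂_1 are 1 so no torsion. So H_0 = Z.
rank ∂_1 = 8, rank ∂_2 = 18 ⇒ b_1 = 27 − 8 − 18 = 1; ∂_2 has invariant factor(s) [2] giving torsion. So H_1 = Z ⊕ Z/2Z.
rank ∂_2 = 18, rank ∂_3 = 0 ⇒ b_2 = 18 − 18 − 0 = 0. So H_2 = 0.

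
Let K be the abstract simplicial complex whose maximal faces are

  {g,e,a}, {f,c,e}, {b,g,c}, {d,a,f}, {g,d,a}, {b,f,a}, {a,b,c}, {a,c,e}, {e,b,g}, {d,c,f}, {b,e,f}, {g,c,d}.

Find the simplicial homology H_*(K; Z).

H_0 ≅ Z,  H_1 ≅ Z_2,  H_2 = 0.

Take the total order a < b < c < d < e < f < g on the vertex set. Then K (dimension 2) consists of the simplices:

  0-simplices (7): a, b, c, d, e, f, g
  1-simplices (18): ab, ac, ad, ae, af, ag, bc, be, bf, bg, cd, ce, cf, cg, df, dg, ef, eg
  2-simplices (12): abc, abf, ace, adf, adg, aeg, bcg, bef, beg, cdf, cdg, cef

Hence C_0 ≅ Z^7, C_1 ≅ Z^18, C_2 ≅ Z^12.

The boundary map ∂_1: C_1 → C_0 is given by ∂[p,q] = [q] − [p]. For instance
  ∂df = f − d.
This gives a 7×18 integer matrix of rank 6; reducing to Smith normal form yields diagonal entries (1,1,1,1,1,1).

∂_2: C_2 → C_1 acts by ∂[p,q,r] = [q,r] − [p,r] + [p,q]. For instance
  ∂adf = df − af + ad,
  ∂cdf = df − cf + cd.
As a 18×12 matrix over Z this has rank 12, with invariant factors (1,1,1,1,1,1,1,1,1,1,1,2).

Reading off H_k = ker ∂_k / im ∂_{k+1}:

  H_0: rank C_0 − rank ∂_1 = 7 − 6 = 1, and the invariant factors of ∂_1 are all 1, so H_0 = Z.
  H_1: rank ker ∂_1 − rank ∂_2 = (18 − 6) − 12 = 0, and ∂_2 has invariant factor 2 > 1, so H_1 = Z_2.
  H_2: rank ker ∂_2 − rank ∂_3 = (12 − 12) − 0 = 0, and there is no ∂_3, so H_2 = 0.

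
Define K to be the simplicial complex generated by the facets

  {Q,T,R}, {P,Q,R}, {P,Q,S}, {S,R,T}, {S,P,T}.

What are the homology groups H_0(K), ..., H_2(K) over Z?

Take the total order P < Q < R < S < T on the vertex set. Then K (dimension 2) consists of the simplices:

  0-simplices (5): P, Q, R, S, T
  1-simplices (10): PQ, PR, PS, PT, QR, QS, QT, RS, RT, ST
  2-simplices (5): PQR, PQS, PST, QRT, RST

giving chain groups C_0 ≅ Z^5, C_1 ≅ Z^10, C_2 ≅ Z^5.

∂_1: C_1 → C_0 maps an edge to its endpoints' difference, ∂[p,q] = q − p.
The resulting 5×10 matrix has rank 4, and its Smith normal form has invariant factors (1,1,1,1).

Boundary ∂_2: C_2 → C_1 acts by ∂[p,q,r] = [q,r] − [p,r] + [p,q]. For instance
  ∂PQS = QS − PS + PQ,
  ∂PQR = QR − PR + PQ.
The 10×5 boundary matrix has rank 5 and Smith normal form diag(1,1,1,1,1).

Reading off H_k = ker ∂_k / im ∂_{k+1}:

  H_0: rank C_0 − rank ∂_1 = 5 − 4 = 1, and the invariant factors of ∂_1 are all 1, so H_0 = Z.
  H_1: rank ker ∂_1 − rank ∂_2 = (10 − 4) − 5 = 1, and the invariant factors of ∂_2 are all 1, so H_1 = Z.
  H_2: rank ker ∂_2 − rank ∂_3 = (5 − 5) − 0 = 0, and there is no ∂_3, so H_2 = 0.

(K is a triangulation of the Möbius band.)

H_0 ≅ Z,  H_1 ≅ Z,  H_2 = 0.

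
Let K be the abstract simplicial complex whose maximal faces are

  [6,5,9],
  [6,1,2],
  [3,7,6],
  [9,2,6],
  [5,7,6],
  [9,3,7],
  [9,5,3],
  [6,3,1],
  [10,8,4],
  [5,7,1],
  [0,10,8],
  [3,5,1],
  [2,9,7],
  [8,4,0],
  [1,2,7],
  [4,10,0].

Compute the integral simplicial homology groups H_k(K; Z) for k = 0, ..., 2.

H_0 = Z^2,  H_1 = Z/2,  H_2 = Z.

Fix the vertex order 0 < 1 < 2 < 3 < 4 < 5 < 6 < 7 < 8 < 9 < 10 and write every simplex with vertices in increasing order. Then dim K = 2 and the simplices of K are:

  0-simplices (11): [0], [1], [2], [3], [4], [5], [6], [7], [8], [9], [10]
  1-simplices (24): (24 of them)
  2-simplices (16): [0,4,8], [0,4,10], [0,8,10], [1,2,6], [1,2,7], [1,3,5], [1,3,6], [1,5,7], [2,6,9], [2,7,9], [3,5,9], [3,6,7], [3,7,9], [4,8,10], [5,6,7], [5,6,9]

Hence C_0 ≅ Z^11, C_1 ≅ Z^24, C_2 ≅ Z^16.

The boundary map ∂_1: C_1 → C_0 sends each edge [p,q] (with p < q) to q − p. For instance
  ∂[2,9] = [9] − [2].
The 11×24 boundary matrix has rank 9 and Smith normal form diag(1,1,1,1,1,1,1,1,1).

The boundary map ∂_2: C_2 → C_1 sends each 2-simplex [p,q,r] to [q,r] − [p,r] + [p,q]. For instance
  ∂[1,3,5] = [3,5] − [1,5] + [1,3],
  ∂[0,8,10] = [8,10] − [0,10] + [0,8].
The 24×16 boundary matrix has rank 15 and Smith normal form diag(1,1,1,1,1,1,1,1,1,1,1,1,1,1,2).

Reading off H_k = ker ∂_k / im ∂_{k+1}:

  H_0: rank C_0 − rank ∂_1 = 11 − 9 = 2, and the invariant factors of ∂_1 are all 1, so H_0 ≅ Z^2.
  H_1: rank ker ∂_1 − rank ∂_2 = (24 − 9) − 15 = 0, and ∂_2 has invariant factor 2 > 1, so H_1 ≅ Z/2.
  H_2: rank ker ∂_2 − rank ∂_3 = (16 − 15) − 0 = 1, and there is no ∂_3, so H_2 ≅ Z.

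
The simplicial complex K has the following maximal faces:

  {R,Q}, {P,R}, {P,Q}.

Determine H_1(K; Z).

Take the total order P < Q < R on the vertex set. Then K (dimension 1) consists of the simplices:

  0-simplices (3): P, Q, R
  1-simplices (3): PQ, PR, QR

giving chain groups C_0 ≅ Z^3, C_1 ≅ Z^3.

∂_1: C_1 → C_0 sends each edge [p,q] (with p < q) to q − p.
As a 3×3 matrix over Z this has rank 2, with invariant factors (1,1).

From H_k ≅ ker(∂_k) / im(∂_{k+1}) we obtain:

  H_1: rank ker ∂_1 − rank ∂_2 = (3 − 2) − 0 = 1, and there is no ∂_2, so H_1 = Z.

(K is a triangulation of the circle S^1.)

H_1 = Z.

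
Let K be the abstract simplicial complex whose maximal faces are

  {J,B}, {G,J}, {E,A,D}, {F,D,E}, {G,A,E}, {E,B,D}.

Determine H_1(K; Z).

H_1 = Z.

Take the total order A < B < D < E < F < G < J on the vertex set. Then K (dimension 2) consists of the simplices:

  0-simplices (7): A, B, D, E, F, G, J
  1-simplices (11): AD, AE, AG, BD, BE, BJ, DE, DF, EF, EG, GJ
  2-simplices (4): ADE, AEG, BDE, DEF

Hence C_0 ≅ Z^7, C_1 ≅ Z^11, C_2 ≅ Z^4.

The boundary map ∂_1: C_1 → C_0 maps an edge to its endpoints' difference, ∂[p,q] = q − p. For instance
  ∂AG = G − A.
The resulting 7×11 matrix has rank 6, and its Smith normal form has invariant factors (1,1,1,1,1,1).

The boundary map ∂_2: C_2 → C_1 sends each 2-simplex [p,q,r] to [q,r] − [p,r] + [p,q]. For instance
  ∂ADE = DE − AE + AD,
  ∂BDE = DE − BE + BD.
This gives a 11×4 integer matrix of rank 4; reducing to Smith normal form yields diagonal entries (1,1,1,1).

Now H_k = ker ∂_k / im ∂_{k+1}, so:

  H_1: rank ker ∂_1 − rank ∂_2 = (11 − 6) − 4 = 1, and the invariant factors of ∂_2 are all 1, so H_1 ≅ Z.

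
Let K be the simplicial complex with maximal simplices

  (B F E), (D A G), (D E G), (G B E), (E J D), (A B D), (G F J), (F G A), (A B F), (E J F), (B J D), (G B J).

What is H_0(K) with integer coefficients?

H_0 = Z.

K has 7 vertices, 18 edges, 12 triangles.
rank ∂_0 = 0, rank ∂_1 = 6 ⇒ b_0 = 7 − 0 − 6 = 1; all invariant factors of ∂_1 are 1 so no torsion. So H_0 = Z.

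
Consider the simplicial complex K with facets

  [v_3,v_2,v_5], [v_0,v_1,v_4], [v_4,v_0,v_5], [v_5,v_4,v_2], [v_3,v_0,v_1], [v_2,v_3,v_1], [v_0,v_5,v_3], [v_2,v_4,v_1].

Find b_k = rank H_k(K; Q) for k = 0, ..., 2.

K has 6 vertices, 12 edges, 8 triangles.
rank ∂_0 = 0, rank ∂_1 = 5 ⇒ b_0 = 6 − 0 − 5 = 1; all invariant factors of ∂_1 are 1 so no torsion. So H_0 = Z.
rank ∂_1 = 5, rank ∂_2 = 7 ⇒ b_1 = 12 − 5 − 7 = 0; all invariant factors of ∂_2 are 1 so no torsion. So H_1 = 0.
rank ∂_2 = 7, rank ∂_3 = 0 ⇒ b_2 = 8 − 7 − 0 = 1. So H_2 = Z.

b_0 = 1, b_1 = 0, b_2 = 1.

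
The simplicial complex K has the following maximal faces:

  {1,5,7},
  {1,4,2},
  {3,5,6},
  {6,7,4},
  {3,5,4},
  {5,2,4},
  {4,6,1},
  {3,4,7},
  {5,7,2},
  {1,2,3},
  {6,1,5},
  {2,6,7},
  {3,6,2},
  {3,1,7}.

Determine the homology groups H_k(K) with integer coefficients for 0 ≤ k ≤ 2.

Take the total order 1 < 2 < 3 < 4 < 5 < 6 < 7 on the vertex set. Then K (dimension 2) consists of the simplices:

  0-simplices (7): [1], [2], [3], [4], [5], [6], [7]
  1-simplices (21): [1,2], [1,3], [1,4], [1,5], [1,6], [1,7], [2,3], [2,4], [2,5], [2,6], [2,7], [3,4], [3,5], [3,6], [3,7], [4,5], [4,6], [4,7], [5,6], [5,7], [6,7]
  2-simplices (14): [1,2,3], [1,2,4], [1,3,7], [1,4,6], [1,5,6], [1,5,7], [2,3,6], [2,4,5], [2,5,7], [2,6,7], [3,4,5], [3,4,7], [3,5,6], [4,6,7]

giving chain groups C_0 ≅ Z^7, C_1 ≅ Z^21, C_2 ≅ Z^14.

Boundary ∂_1: C_1 → C_0 maps an edge to its endpoints' difference, ∂[p,q] = q − p.
As a 7×21 matrix over Z this has rank 6, with invariant factors (1,1,1,1,1,1).

∂_2: C_2 → C_1 maps a triangle to the signed sum of its edges. For instance
  ∂[4,6,7] = [6,7] − [4,7] + [4,6],
  ∂[1,2,3] = [2,3] − [1,3] + [1,2].
As a 21×14 matrix over Z this has rank 13, with invariant factors (1,1,1,1,1,1,1,1,1,1,1,1,1).

Computing H_k = (kernel of ∂_k) / (image of ∂_{k+1}):

  H_0: rank C_0 − rank ∂_1 = 7 − 6 = 1, and the invariant factors of ∂_1 are all 1, so H_0 = Z.
  H_1: rank ker ∂_1 − rank ∂_2 = (21 − 6) − 13 = 2, and the invariant factors of ∂_2 are all 1, so H_1 = Z^2.
  H_2: rank ker ∂_2 − rank ∂_3 = (14 − 13) − 0 = 1, and there is no ∂_3, so H_2 = Z.

H_0 = Z,  H_1 = Z^2,  H_2 = Z.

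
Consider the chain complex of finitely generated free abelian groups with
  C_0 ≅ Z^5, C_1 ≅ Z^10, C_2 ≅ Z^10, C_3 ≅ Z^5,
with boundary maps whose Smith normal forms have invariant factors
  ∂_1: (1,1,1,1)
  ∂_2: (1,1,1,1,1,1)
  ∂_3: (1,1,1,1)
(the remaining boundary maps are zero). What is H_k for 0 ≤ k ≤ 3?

H_0 = Z,  H_1 = 0,  H_2 = 0,  H_3 = Z.

H_0: b_0 = 5 − 0 − 4 = 1; torsion from ∂_1 factors > 1: none. So H_0 = Z.
H_1: b_1 = 10 − 4 − 6 = 0; torsion from ∂_2 factors > 1: none. So H_1 = 0.
H_2: b_2 = 10 − 6 − 4 = 0; torsion from ∂_3 factors > 1: none. So H_2 = 0.
H_3: b_3 = 5 − 4 − 0 = 1; torsion from ∂_4 factors > 1: none. So H_3 = Z.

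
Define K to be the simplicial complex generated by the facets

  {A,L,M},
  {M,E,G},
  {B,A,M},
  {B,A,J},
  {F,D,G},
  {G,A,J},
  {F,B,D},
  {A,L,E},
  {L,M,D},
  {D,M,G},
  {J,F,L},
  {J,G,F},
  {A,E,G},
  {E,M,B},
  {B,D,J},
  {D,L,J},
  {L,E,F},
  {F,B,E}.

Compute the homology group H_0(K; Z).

H_0 = Z.

We work with the vertex ordering A < B < D < E < F < G < J < L < M. The simplices of K, each written with vertices in increasing order, are:

  0-simplices (9): A, B, D, E, F, G, J, L, M
  1-simplices (27): AB, AE, AG, AJ, AL, AM, BD, BE, BF, BJ, BM, DF, DG, DJ, DL, DM, EF, EG, EL, EM, FG, FJ, FL, GJ, GM, JL, LM
  2-simplices (18): ABJ, ABM, AEG, AEL, AGJ, ALM, BDF, BDJ, BEF, BEM, DFG, DGM, DJL, DLM, EFL, EGM, FGJ, FJL

Hence C_0 ≅ Z^9, C_1 ≅ Z^27, C_2 ≅ Z^18.

∂_1: C_1 → C_0 is given by ∂[p,q] = [q] − [p]. For instance
  ∂JL = L − J.
This gives a 9×27 integer matrix of rank 8; reducing to Smith normal form yields diagonal entries (1,1,1,1,1,1,1,1).

The boundary map ∂_2: C_2 → C_1 maps a triangle to the signed sum of its edges. For instance
  ∂ABJ = BJ − AJ + AB,
  ∂DFG = FG − DG + DF.
The 27×18 boundary matrix has rank 18 and Smith normal form diag(1,1,1,1,1,1,1,1,1,1,1,1,1,1,1,1,1,2).

Reading off H_k = ker ∂_k / im ∂_{k+1}:

  H_0: rank C_0 − rank ∂_1 = 9 − 8 = 1, and the invariant factors of ∂_1 are all 1, so H_0 = Z.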